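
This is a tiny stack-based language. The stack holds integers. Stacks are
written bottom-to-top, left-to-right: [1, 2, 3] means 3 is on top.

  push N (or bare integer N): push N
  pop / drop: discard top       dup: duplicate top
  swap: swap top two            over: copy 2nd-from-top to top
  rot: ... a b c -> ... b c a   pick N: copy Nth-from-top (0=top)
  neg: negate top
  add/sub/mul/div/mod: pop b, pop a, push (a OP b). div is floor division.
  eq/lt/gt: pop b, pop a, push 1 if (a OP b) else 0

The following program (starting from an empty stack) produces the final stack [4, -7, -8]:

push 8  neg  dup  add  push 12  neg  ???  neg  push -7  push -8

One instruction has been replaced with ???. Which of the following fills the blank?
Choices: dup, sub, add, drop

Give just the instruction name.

Answer: sub

Derivation:
Stack before ???: [-16, -12]
Stack after ???:  [-4]
Checking each choice:
  dup: produces [-16, -12, 12, -7, -8]
  sub: MATCH
  add: produces [28, -7, -8]
  drop: produces [16, -7, -8]


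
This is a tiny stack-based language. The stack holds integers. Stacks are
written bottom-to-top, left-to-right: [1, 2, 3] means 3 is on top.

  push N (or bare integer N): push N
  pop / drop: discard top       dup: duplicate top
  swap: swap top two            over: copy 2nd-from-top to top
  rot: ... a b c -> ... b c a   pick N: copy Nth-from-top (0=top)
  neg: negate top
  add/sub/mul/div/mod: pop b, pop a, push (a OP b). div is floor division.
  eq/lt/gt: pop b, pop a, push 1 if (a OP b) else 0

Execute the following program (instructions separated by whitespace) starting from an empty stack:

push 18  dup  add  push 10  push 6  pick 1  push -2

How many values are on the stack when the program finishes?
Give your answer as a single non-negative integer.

Answer: 5

Derivation:
After 'push 18': stack = [18] (depth 1)
After 'dup': stack = [18, 18] (depth 2)
After 'add': stack = [36] (depth 1)
After 'push 10': stack = [36, 10] (depth 2)
After 'push 6': stack = [36, 10, 6] (depth 3)
After 'pick 1': stack = [36, 10, 6, 10] (depth 4)
After 'push -2': stack = [36, 10, 6, 10, -2] (depth 5)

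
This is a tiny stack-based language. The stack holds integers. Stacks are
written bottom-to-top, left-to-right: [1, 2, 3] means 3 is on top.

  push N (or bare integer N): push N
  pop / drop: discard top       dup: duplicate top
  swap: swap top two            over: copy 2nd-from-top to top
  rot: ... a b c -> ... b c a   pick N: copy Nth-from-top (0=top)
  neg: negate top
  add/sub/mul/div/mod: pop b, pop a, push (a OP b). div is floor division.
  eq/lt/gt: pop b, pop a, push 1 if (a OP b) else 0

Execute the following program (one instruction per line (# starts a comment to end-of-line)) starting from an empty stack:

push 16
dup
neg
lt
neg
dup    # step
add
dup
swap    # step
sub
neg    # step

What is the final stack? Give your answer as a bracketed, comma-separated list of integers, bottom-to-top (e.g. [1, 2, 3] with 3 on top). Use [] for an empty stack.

After 'push 16': [16]
After 'dup': [16, 16]
After 'neg': [16, -16]
After 'lt': [0]
After 'neg': [0]
After 'dup': [0, 0]
After 'add': [0]
After 'dup': [0, 0]
After 'swap': [0, 0]
After 'sub': [0]
After 'neg': [0]

Answer: [0]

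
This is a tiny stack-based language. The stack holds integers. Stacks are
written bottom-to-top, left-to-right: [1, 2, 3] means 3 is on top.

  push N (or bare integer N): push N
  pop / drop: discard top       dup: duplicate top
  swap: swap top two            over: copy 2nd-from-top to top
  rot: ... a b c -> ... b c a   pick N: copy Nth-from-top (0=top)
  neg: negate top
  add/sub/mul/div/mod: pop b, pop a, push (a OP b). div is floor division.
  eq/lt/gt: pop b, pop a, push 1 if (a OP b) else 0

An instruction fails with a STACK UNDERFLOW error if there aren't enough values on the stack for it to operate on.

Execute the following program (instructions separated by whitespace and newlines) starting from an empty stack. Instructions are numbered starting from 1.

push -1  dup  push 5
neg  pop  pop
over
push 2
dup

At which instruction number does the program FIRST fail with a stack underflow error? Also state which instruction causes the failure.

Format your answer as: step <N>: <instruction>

Step 1 ('push -1'): stack = [-1], depth = 1
Step 2 ('dup'): stack = [-1, -1], depth = 2
Step 3 ('push 5'): stack = [-1, -1, 5], depth = 3
Step 4 ('neg'): stack = [-1, -1, -5], depth = 3
Step 5 ('pop'): stack = [-1, -1], depth = 2
Step 6 ('pop'): stack = [-1], depth = 1
Step 7 ('over'): needs 2 value(s) but depth is 1 — STACK UNDERFLOW

Answer: step 7: over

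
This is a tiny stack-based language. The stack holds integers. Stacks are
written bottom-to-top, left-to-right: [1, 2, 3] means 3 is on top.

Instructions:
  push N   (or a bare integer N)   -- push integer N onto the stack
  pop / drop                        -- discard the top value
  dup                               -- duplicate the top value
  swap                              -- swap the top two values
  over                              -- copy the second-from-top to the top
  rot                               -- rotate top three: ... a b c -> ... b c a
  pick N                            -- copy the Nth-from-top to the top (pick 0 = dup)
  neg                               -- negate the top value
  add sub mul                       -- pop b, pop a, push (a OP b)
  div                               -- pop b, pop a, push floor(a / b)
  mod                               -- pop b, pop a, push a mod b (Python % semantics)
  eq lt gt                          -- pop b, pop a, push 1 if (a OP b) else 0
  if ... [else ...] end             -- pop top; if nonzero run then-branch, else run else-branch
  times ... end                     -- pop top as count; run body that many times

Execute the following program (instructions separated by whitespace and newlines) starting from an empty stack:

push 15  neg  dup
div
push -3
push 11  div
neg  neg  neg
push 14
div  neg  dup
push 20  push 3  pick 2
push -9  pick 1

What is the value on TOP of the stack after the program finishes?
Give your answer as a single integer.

Answer: 0

Derivation:
After 'push 15': [15]
After 'neg': [-15]
After 'dup': [-15, -15]
After 'div': [1]
After 'push -3': [1, -3]
After 'push 11': [1, -3, 11]
After 'div': [1, -1]
After 'neg': [1, 1]
After 'neg': [1, -1]
After 'neg': [1, 1]
After 'push 14': [1, 1, 14]
After 'div': [1, 0]
After 'neg': [1, 0]
After 'dup': [1, 0, 0]
After 'push 20': [1, 0, 0, 20]
After 'push 3': [1, 0, 0, 20, 3]
After 'pick 2': [1, 0, 0, 20, 3, 0]
After 'push -9': [1, 0, 0, 20, 3, 0, -9]
After 'pick 1': [1, 0, 0, 20, 3, 0, -9, 0]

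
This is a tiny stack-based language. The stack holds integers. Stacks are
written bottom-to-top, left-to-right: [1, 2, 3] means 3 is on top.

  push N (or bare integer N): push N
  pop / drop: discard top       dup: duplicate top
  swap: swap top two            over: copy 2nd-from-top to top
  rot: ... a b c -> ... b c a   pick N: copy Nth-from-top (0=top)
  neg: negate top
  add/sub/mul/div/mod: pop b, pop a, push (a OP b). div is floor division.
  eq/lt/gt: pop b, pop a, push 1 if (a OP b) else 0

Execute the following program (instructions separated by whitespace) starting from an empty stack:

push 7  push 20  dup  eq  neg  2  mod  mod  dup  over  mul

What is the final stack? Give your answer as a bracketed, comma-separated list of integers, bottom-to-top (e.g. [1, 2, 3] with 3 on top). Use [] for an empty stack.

After 'push 7': [7]
After 'push 20': [7, 20]
After 'dup': [7, 20, 20]
After 'eq': [7, 1]
After 'neg': [7, -1]
After 'push 2': [7, -1, 2]
After 'mod': [7, 1]
After 'mod': [0]
After 'dup': [0, 0]
After 'over': [0, 0, 0]
After 'mul': [0, 0]

Answer: [0, 0]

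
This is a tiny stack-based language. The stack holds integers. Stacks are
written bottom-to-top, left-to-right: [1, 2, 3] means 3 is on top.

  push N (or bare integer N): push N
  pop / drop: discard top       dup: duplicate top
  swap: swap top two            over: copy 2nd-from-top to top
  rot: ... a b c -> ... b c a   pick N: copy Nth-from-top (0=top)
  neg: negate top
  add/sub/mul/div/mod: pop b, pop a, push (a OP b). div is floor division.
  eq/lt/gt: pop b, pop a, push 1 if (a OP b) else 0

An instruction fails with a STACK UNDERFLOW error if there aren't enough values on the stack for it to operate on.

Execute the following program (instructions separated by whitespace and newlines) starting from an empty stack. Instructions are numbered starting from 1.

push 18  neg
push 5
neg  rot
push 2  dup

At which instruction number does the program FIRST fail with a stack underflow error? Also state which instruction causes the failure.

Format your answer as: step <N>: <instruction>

Step 1 ('push 18'): stack = [18], depth = 1
Step 2 ('neg'): stack = [-18], depth = 1
Step 3 ('push 5'): stack = [-18, 5], depth = 2
Step 4 ('neg'): stack = [-18, -5], depth = 2
Step 5 ('rot'): needs 3 value(s) but depth is 2 — STACK UNDERFLOW

Answer: step 5: rot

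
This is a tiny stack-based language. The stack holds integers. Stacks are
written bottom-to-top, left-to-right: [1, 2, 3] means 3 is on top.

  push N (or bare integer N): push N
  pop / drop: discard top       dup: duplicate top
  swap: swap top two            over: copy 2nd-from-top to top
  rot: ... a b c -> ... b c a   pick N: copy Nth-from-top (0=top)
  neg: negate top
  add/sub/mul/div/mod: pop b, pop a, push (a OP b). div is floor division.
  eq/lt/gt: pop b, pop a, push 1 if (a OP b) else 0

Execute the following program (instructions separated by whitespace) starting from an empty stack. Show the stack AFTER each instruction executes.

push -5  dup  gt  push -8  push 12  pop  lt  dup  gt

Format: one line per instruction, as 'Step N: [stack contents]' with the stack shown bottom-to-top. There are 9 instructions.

Step 1: [-5]
Step 2: [-5, -5]
Step 3: [0]
Step 4: [0, -8]
Step 5: [0, -8, 12]
Step 6: [0, -8]
Step 7: [0]
Step 8: [0, 0]
Step 9: [0]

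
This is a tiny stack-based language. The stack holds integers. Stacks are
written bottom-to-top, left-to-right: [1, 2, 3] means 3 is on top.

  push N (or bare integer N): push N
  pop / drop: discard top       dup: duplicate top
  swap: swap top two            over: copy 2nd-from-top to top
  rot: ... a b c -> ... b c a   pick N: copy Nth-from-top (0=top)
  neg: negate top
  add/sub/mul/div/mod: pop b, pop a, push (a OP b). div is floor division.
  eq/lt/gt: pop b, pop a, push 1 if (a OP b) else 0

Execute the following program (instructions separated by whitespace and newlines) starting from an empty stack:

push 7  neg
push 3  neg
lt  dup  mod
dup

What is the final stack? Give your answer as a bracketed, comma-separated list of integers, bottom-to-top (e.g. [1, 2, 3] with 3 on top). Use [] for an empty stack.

Answer: [0, 0]

Derivation:
After 'push 7': [7]
After 'neg': [-7]
After 'push 3': [-7, 3]
After 'neg': [-7, -3]
After 'lt': [1]
After 'dup': [1, 1]
After 'mod': [0]
After 'dup': [0, 0]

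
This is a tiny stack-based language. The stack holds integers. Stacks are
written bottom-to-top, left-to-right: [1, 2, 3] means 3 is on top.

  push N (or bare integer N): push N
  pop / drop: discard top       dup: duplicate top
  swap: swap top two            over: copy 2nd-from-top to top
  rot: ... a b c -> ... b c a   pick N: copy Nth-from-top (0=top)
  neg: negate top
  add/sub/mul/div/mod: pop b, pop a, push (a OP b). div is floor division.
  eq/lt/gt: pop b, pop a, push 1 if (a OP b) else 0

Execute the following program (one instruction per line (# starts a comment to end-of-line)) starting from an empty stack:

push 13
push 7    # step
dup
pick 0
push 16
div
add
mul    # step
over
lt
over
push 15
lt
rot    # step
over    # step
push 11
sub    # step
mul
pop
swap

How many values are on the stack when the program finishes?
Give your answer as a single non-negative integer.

After 'push 13': stack = [13] (depth 1)
After 'push 7': stack = [13, 7] (depth 2)
After 'dup': stack = [13, 7, 7] (depth 3)
After 'pick 0': stack = [13, 7, 7, 7] (depth 4)
After 'push 16': stack = [13, 7, 7, 7, 16] (depth 5)
After 'div': stack = [13, 7, 7, 0] (depth 4)
After 'add': stack = [13, 7, 7] (depth 3)
After 'mul': stack = [13, 49] (depth 2)
After 'over': stack = [13, 49, 13] (depth 3)
After 'lt': stack = [13, 0] (depth 2)
After 'over': stack = [13, 0, 13] (depth 3)
After 'push 15': stack = [13, 0, 13, 15] (depth 4)
After 'lt': stack = [13, 0, 1] (depth 3)
After 'rot': stack = [0, 1, 13] (depth 3)
After 'over': stack = [0, 1, 13, 1] (depth 4)
After 'push 11': stack = [0, 1, 13, 1, 11] (depth 5)
After 'sub': stack = [0, 1, 13, -10] (depth 4)
After 'mul': stack = [0, 1, -130] (depth 3)
After 'pop': stack = [0, 1] (depth 2)
After 'swap': stack = [1, 0] (depth 2)

Answer: 2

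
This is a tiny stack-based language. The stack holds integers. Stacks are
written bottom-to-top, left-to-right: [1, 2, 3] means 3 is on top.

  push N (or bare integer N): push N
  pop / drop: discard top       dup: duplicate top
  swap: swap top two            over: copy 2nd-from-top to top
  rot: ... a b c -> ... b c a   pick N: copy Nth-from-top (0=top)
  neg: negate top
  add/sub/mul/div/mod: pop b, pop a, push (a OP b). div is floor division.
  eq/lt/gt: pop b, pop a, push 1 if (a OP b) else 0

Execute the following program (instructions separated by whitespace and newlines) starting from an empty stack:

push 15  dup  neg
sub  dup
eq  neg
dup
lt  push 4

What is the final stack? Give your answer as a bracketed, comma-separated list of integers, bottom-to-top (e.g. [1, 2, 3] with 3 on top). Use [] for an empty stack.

After 'push 15': [15]
After 'dup': [15, 15]
After 'neg': [15, -15]
After 'sub': [30]
After 'dup': [30, 30]
After 'eq': [1]
After 'neg': [-1]
After 'dup': [-1, -1]
After 'lt': [0]
After 'push 4': [0, 4]

Answer: [0, 4]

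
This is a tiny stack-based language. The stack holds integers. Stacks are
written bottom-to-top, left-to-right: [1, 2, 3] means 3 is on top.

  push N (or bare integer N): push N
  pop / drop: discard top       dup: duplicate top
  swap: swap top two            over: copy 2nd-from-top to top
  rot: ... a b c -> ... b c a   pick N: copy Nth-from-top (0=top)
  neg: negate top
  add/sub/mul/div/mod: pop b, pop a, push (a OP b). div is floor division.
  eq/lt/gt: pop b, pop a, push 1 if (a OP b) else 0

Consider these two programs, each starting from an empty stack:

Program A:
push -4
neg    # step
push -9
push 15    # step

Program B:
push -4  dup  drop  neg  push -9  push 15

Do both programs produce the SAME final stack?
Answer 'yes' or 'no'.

Answer: yes

Derivation:
Program A trace:
  After 'push -4': [-4]
  After 'neg': [4]
  After 'push -9': [4, -9]
  After 'push 15': [4, -9, 15]
Program A final stack: [4, -9, 15]

Program B trace:
  After 'push -4': [-4]
  After 'dup': [-4, -4]
  After 'drop': [-4]
  After 'neg': [4]
  After 'push -9': [4, -9]
  After 'push 15': [4, -9, 15]
Program B final stack: [4, -9, 15]
Same: yes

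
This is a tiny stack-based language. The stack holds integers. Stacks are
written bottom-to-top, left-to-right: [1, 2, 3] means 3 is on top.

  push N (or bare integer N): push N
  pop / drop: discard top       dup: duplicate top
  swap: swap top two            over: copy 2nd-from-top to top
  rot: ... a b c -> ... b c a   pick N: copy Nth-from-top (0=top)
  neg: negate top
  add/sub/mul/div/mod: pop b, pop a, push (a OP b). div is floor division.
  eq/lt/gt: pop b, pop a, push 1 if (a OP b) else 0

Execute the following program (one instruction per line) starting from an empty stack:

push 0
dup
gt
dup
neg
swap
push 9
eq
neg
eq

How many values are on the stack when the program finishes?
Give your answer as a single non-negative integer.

After 'push 0': stack = [0] (depth 1)
After 'dup': stack = [0, 0] (depth 2)
After 'gt': stack = [0] (depth 1)
After 'dup': stack = [0, 0] (depth 2)
After 'neg': stack = [0, 0] (depth 2)
After 'swap': stack = [0, 0] (depth 2)
After 'push 9': stack = [0, 0, 9] (depth 3)
After 'eq': stack = [0, 0] (depth 2)
After 'neg': stack = [0, 0] (depth 2)
After 'eq': stack = [1] (depth 1)

Answer: 1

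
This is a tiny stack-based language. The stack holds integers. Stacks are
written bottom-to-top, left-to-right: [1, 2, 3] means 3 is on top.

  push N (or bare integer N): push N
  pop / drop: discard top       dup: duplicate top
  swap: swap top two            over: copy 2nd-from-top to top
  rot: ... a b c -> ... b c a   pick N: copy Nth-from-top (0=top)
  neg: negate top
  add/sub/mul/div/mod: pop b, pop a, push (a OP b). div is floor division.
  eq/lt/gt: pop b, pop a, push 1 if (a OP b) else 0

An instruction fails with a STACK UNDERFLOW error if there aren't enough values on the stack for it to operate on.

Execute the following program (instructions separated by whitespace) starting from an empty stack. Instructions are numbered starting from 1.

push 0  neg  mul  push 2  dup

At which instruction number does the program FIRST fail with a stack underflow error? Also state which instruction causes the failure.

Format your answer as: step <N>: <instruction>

Step 1 ('push 0'): stack = [0], depth = 1
Step 2 ('neg'): stack = [0], depth = 1
Step 3 ('mul'): needs 2 value(s) but depth is 1 — STACK UNDERFLOW

Answer: step 3: mul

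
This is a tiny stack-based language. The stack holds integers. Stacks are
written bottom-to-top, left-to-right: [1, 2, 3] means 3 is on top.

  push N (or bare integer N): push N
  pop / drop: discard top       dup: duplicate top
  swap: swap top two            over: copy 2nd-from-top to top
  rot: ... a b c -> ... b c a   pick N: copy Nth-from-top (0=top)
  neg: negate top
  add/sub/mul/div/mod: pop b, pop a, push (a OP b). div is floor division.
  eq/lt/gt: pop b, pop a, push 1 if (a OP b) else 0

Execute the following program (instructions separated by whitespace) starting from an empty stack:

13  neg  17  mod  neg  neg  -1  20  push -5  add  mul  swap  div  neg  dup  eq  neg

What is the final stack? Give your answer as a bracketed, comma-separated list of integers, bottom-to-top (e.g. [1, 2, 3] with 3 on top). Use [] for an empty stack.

After 'push 13': [13]
After 'neg': [-13]
After 'push 17': [-13, 17]
After 'mod': [4]
After 'neg': [-4]
After 'neg': [4]
After 'push -1': [4, -1]
After 'push 20': [4, -1, 20]
After 'push -5': [4, -1, 20, -5]
After 'add': [4, -1, 15]
After 'mul': [4, -15]
After 'swap': [-15, 4]
After 'div': [-4]
After 'neg': [4]
After 'dup': [4, 4]
After 'eq': [1]
After 'neg': [-1]

Answer: [-1]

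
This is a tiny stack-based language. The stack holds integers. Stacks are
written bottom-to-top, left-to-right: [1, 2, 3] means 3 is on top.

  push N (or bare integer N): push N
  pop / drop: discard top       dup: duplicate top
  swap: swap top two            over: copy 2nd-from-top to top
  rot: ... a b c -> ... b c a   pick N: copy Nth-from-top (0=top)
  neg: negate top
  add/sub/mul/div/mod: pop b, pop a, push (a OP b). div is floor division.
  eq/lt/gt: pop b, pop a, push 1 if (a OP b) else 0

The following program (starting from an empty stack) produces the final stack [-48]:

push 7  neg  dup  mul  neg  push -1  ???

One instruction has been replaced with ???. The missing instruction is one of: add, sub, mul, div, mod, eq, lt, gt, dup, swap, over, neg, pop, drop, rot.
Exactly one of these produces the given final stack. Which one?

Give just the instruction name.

Stack before ???: [-49, -1]
Stack after ???:  [-48]
The instruction that transforms [-49, -1] -> [-48] is: sub

Answer: sub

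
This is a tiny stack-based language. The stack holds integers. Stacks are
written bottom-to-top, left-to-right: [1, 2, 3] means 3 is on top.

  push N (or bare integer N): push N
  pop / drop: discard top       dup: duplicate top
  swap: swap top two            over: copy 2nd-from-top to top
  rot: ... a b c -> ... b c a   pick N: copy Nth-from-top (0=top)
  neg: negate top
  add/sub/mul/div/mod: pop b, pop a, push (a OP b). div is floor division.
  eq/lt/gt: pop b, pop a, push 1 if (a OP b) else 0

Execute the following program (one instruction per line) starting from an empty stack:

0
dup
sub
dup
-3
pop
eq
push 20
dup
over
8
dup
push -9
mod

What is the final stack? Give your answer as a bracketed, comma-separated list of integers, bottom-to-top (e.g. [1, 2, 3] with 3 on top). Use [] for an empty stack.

Answer: [1, 20, 20, 20, 8, -1]

Derivation:
After 'push 0': [0]
After 'dup': [0, 0]
After 'sub': [0]
After 'dup': [0, 0]
After 'push -3': [0, 0, -3]
After 'pop': [0, 0]
After 'eq': [1]
After 'push 20': [1, 20]
After 'dup': [1, 20, 20]
After 'over': [1, 20, 20, 20]
After 'push 8': [1, 20, 20, 20, 8]
After 'dup': [1, 20, 20, 20, 8, 8]
After 'push -9': [1, 20, 20, 20, 8, 8, -9]
After 'mod': [1, 20, 20, 20, 8, -1]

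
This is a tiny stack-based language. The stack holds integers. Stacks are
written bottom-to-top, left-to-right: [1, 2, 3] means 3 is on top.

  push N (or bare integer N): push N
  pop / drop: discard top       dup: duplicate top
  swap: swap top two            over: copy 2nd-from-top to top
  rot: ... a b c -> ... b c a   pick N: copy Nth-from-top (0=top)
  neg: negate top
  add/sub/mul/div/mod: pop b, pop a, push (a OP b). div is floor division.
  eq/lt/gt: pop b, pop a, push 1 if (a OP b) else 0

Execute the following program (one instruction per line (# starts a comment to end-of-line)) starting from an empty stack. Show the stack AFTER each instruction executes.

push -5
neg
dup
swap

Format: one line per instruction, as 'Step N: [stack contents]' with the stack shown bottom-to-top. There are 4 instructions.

Step 1: [-5]
Step 2: [5]
Step 3: [5, 5]
Step 4: [5, 5]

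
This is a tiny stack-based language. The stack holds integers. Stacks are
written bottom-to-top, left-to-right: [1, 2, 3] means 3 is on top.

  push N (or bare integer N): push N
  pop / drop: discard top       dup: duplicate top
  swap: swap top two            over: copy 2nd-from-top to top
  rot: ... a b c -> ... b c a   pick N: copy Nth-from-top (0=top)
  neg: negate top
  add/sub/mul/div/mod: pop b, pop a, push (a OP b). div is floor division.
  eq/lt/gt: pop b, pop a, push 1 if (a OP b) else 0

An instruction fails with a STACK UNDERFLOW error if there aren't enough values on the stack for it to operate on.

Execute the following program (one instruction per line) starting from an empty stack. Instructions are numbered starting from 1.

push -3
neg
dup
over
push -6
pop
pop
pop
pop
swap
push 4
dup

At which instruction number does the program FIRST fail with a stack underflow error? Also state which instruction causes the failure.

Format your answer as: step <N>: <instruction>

Answer: step 10: swap

Derivation:
Step 1 ('push -3'): stack = [-3], depth = 1
Step 2 ('neg'): stack = [3], depth = 1
Step 3 ('dup'): stack = [3, 3], depth = 2
Step 4 ('over'): stack = [3, 3, 3], depth = 3
Step 5 ('push -6'): stack = [3, 3, 3, -6], depth = 4
Step 6 ('pop'): stack = [3, 3, 3], depth = 3
Step 7 ('pop'): stack = [3, 3], depth = 2
Step 8 ('pop'): stack = [3], depth = 1
Step 9 ('pop'): stack = [], depth = 0
Step 10 ('swap'): needs 2 value(s) but depth is 0 — STACK UNDERFLOW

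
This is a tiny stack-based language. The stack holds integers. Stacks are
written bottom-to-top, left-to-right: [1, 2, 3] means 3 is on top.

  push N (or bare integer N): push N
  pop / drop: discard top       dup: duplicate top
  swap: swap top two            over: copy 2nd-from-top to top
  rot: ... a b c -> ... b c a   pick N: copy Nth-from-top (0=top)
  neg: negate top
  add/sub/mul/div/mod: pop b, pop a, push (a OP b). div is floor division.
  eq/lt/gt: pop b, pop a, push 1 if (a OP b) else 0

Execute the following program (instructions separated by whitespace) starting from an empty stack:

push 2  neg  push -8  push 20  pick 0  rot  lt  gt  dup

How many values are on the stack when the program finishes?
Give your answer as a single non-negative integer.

After 'push 2': stack = [2] (depth 1)
After 'neg': stack = [-2] (depth 1)
After 'push -8': stack = [-2, -8] (depth 2)
After 'push 20': stack = [-2, -8, 20] (depth 3)
After 'pick 0': stack = [-2, -8, 20, 20] (depth 4)
After 'rot': stack = [-2, 20, 20, -8] (depth 4)
After 'lt': stack = [-2, 20, 0] (depth 3)
After 'gt': stack = [-2, 1] (depth 2)
After 'dup': stack = [-2, 1, 1] (depth 3)

Answer: 3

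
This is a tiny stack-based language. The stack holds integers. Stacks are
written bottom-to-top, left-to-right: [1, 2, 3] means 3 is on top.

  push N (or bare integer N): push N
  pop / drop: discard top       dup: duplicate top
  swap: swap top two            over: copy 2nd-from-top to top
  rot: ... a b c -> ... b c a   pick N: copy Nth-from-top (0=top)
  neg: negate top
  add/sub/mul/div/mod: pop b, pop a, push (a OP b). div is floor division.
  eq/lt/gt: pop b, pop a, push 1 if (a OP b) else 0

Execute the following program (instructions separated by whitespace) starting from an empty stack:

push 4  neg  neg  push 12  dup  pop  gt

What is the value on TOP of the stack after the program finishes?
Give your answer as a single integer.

Answer: 0

Derivation:
After 'push 4': [4]
After 'neg': [-4]
After 'neg': [4]
After 'push 12': [4, 12]
After 'dup': [4, 12, 12]
After 'pop': [4, 12]
After 'gt': [0]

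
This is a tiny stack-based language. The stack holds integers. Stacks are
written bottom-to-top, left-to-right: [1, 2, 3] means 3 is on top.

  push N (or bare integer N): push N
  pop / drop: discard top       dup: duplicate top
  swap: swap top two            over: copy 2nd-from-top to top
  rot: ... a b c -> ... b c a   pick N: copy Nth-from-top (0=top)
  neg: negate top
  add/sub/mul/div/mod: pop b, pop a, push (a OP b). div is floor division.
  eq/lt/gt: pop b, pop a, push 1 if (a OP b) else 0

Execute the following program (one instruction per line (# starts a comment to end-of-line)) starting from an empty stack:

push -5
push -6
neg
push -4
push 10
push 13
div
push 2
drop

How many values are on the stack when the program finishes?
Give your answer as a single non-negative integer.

Answer: 4

Derivation:
After 'push -5': stack = [-5] (depth 1)
After 'push -6': stack = [-5, -6] (depth 2)
After 'neg': stack = [-5, 6] (depth 2)
After 'push -4': stack = [-5, 6, -4] (depth 3)
After 'push 10': stack = [-5, 6, -4, 10] (depth 4)
After 'push 13': stack = [-5, 6, -4, 10, 13] (depth 5)
After 'div': stack = [-5, 6, -4, 0] (depth 4)
After 'push 2': stack = [-5, 6, -4, 0, 2] (depth 5)
After 'drop': stack = [-5, 6, -4, 0] (depth 4)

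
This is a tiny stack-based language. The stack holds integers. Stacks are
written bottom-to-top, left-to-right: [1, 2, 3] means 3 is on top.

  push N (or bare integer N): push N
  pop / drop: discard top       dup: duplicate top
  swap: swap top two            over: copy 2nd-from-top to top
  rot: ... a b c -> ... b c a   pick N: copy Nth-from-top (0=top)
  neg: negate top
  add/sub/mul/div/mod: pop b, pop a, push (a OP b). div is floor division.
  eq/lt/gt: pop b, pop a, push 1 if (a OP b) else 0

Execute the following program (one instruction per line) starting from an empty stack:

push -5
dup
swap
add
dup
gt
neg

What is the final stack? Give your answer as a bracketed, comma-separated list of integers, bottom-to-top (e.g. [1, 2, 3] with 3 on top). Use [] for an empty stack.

After 'push -5': [-5]
After 'dup': [-5, -5]
After 'swap': [-5, -5]
After 'add': [-10]
After 'dup': [-10, -10]
After 'gt': [0]
After 'neg': [0]

Answer: [0]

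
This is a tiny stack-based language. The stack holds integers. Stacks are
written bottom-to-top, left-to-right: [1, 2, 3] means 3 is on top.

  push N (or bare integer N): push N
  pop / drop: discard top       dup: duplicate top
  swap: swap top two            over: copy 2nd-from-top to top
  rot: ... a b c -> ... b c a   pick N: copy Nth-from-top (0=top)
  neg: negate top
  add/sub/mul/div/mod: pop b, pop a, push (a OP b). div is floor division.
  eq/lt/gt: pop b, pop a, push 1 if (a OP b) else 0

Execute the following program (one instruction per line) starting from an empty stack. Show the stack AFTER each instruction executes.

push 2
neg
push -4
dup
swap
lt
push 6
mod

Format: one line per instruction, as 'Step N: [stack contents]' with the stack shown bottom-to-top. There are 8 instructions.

Step 1: [2]
Step 2: [-2]
Step 3: [-2, -4]
Step 4: [-2, -4, -4]
Step 5: [-2, -4, -4]
Step 6: [-2, 0]
Step 7: [-2, 0, 6]
Step 8: [-2, 0]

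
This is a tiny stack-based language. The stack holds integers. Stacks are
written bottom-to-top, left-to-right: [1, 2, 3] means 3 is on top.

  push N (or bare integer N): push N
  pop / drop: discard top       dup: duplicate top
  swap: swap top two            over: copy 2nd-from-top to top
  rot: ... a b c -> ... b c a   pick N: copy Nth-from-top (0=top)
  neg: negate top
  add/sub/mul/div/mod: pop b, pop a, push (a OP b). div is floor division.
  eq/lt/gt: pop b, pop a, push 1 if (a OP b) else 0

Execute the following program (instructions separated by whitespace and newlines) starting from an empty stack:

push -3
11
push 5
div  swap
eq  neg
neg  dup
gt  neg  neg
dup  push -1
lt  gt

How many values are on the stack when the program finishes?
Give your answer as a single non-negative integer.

After 'push -3': stack = [-3] (depth 1)
After 'push 11': stack = [-3, 11] (depth 2)
After 'push 5': stack = [-3, 11, 5] (depth 3)
After 'div': stack = [-3, 2] (depth 2)
After 'swap': stack = [2, -3] (depth 2)
After 'eq': stack = [0] (depth 1)
After 'neg': stack = [0] (depth 1)
After 'neg': stack = [0] (depth 1)
After 'dup': stack = [0, 0] (depth 2)
After 'gt': stack = [0] (depth 1)
After 'neg': stack = [0] (depth 1)
After 'neg': stack = [0] (depth 1)
After 'dup': stack = [0, 0] (depth 2)
After 'push -1': stack = [0, 0, -1] (depth 3)
After 'lt': stack = [0, 0] (depth 2)
After 'gt': stack = [0] (depth 1)

Answer: 1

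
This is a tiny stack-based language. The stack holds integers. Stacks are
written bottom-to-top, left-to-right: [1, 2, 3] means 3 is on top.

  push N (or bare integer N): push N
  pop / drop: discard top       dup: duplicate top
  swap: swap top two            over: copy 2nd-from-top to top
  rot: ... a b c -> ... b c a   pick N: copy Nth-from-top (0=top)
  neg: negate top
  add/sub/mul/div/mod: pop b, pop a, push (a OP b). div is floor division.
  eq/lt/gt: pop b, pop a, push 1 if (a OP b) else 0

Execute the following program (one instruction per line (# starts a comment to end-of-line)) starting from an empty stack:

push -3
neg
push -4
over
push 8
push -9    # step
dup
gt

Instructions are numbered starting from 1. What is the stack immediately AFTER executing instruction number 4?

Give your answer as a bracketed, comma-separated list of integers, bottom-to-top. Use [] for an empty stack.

Answer: [3, -4, 3]

Derivation:
Step 1 ('push -3'): [-3]
Step 2 ('neg'): [3]
Step 3 ('push -4'): [3, -4]
Step 4 ('over'): [3, -4, 3]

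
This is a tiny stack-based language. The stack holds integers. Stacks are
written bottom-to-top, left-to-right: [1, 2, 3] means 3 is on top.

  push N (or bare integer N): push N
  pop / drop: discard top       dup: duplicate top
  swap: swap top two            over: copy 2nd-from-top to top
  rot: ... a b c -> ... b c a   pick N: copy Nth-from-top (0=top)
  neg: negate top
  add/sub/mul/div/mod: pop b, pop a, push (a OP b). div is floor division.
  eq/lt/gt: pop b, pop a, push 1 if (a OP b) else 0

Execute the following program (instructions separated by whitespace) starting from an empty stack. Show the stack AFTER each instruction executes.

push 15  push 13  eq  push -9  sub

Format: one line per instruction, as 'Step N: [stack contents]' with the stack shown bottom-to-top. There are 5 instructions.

Step 1: [15]
Step 2: [15, 13]
Step 3: [0]
Step 4: [0, -9]
Step 5: [9]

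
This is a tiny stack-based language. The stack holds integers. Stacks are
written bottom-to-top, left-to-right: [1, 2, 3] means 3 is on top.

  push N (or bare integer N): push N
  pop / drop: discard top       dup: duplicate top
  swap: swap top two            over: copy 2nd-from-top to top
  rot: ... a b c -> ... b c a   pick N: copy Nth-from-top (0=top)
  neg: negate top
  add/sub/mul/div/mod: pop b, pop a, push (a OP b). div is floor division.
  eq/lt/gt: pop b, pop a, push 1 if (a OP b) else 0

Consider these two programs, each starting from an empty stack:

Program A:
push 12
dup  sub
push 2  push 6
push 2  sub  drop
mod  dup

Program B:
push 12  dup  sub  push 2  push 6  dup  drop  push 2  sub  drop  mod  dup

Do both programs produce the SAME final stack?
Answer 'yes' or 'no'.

Answer: yes

Derivation:
Program A trace:
  After 'push 12': [12]
  After 'dup': [12, 12]
  After 'sub': [0]
  After 'push 2': [0, 2]
  After 'push 6': [0, 2, 6]
  After 'push 2': [0, 2, 6, 2]
  After 'sub': [0, 2, 4]
  After 'drop': [0, 2]
  After 'mod': [0]
  After 'dup': [0, 0]
Program A final stack: [0, 0]

Program B trace:
  After 'push 12': [12]
  After 'dup': [12, 12]
  After 'sub': [0]
  After 'push 2': [0, 2]
  After 'push 6': [0, 2, 6]
  After 'dup': [0, 2, 6, 6]
  After 'drop': [0, 2, 6]
  After 'push 2': [0, 2, 6, 2]
  After 'sub': [0, 2, 4]
  After 'drop': [0, 2]
  After 'mod': [0]
  After 'dup': [0, 0]
Program B final stack: [0, 0]
Same: yes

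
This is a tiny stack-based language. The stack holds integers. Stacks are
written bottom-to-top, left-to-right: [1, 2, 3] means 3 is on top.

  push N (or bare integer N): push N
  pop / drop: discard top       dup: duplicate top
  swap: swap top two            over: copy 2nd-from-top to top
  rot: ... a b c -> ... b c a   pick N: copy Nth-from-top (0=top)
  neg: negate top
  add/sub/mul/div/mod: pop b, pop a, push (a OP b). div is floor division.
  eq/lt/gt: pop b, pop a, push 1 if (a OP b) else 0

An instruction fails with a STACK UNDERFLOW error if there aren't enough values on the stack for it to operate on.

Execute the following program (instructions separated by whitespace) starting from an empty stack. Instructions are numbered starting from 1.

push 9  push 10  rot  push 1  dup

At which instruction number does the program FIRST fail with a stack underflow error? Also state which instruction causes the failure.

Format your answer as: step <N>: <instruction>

Step 1 ('push 9'): stack = [9], depth = 1
Step 2 ('push 10'): stack = [9, 10], depth = 2
Step 3 ('rot'): needs 3 value(s) but depth is 2 — STACK UNDERFLOW

Answer: step 3: rot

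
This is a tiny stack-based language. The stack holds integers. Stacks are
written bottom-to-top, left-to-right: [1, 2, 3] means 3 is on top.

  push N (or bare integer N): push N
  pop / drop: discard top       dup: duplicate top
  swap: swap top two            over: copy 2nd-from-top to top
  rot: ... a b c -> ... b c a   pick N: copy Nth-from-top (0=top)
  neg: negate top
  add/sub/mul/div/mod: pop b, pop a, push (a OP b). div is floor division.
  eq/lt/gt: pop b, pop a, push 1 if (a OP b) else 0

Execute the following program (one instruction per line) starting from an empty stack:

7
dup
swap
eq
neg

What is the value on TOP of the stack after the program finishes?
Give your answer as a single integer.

Answer: -1

Derivation:
After 'push 7': [7]
After 'dup': [7, 7]
After 'swap': [7, 7]
After 'eq': [1]
After 'neg': [-1]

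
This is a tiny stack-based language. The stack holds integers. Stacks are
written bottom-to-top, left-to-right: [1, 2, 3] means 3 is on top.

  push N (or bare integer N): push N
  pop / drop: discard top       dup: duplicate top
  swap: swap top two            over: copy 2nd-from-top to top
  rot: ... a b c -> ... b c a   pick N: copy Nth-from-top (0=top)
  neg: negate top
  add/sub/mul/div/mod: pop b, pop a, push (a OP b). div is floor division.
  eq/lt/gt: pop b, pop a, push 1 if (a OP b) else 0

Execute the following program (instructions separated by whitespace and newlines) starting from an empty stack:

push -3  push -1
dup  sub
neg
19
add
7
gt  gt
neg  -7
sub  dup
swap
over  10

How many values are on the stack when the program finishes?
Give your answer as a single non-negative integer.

After 'push -3': stack = [-3] (depth 1)
After 'push -1': stack = [-3, -1] (depth 2)
After 'dup': stack = [-3, -1, -1] (depth 3)
After 'sub': stack = [-3, 0] (depth 2)
After 'neg': stack = [-3, 0] (depth 2)
After 'push 19': stack = [-3, 0, 19] (depth 3)
After 'add': stack = [-3, 19] (depth 2)
After 'push 7': stack = [-3, 19, 7] (depth 3)
After 'gt': stack = [-3, 1] (depth 2)
After 'gt': stack = [0] (depth 1)
After 'neg': stack = [0] (depth 1)
After 'push -7': stack = [0, -7] (depth 2)
After 'sub': stack = [7] (depth 1)
After 'dup': stack = [7, 7] (depth 2)
After 'swap': stack = [7, 7] (depth 2)
After 'over': stack = [7, 7, 7] (depth 3)
After 'push 10': stack = [7, 7, 7, 10] (depth 4)

Answer: 4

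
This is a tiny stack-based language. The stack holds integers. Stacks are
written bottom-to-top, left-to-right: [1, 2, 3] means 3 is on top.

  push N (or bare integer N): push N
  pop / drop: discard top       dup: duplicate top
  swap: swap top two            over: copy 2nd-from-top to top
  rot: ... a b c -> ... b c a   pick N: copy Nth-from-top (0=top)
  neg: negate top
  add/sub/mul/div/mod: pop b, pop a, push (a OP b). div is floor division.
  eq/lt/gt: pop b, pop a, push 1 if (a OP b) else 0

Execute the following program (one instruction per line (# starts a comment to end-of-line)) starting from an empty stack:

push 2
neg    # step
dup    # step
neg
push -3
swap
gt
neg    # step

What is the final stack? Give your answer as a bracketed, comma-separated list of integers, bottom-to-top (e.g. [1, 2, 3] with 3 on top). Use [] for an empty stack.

Answer: [-2, 0]

Derivation:
After 'push 2': [2]
After 'neg': [-2]
After 'dup': [-2, -2]
After 'neg': [-2, 2]
After 'push -3': [-2, 2, -3]
After 'swap': [-2, -3, 2]
After 'gt': [-2, 0]
After 'neg': [-2, 0]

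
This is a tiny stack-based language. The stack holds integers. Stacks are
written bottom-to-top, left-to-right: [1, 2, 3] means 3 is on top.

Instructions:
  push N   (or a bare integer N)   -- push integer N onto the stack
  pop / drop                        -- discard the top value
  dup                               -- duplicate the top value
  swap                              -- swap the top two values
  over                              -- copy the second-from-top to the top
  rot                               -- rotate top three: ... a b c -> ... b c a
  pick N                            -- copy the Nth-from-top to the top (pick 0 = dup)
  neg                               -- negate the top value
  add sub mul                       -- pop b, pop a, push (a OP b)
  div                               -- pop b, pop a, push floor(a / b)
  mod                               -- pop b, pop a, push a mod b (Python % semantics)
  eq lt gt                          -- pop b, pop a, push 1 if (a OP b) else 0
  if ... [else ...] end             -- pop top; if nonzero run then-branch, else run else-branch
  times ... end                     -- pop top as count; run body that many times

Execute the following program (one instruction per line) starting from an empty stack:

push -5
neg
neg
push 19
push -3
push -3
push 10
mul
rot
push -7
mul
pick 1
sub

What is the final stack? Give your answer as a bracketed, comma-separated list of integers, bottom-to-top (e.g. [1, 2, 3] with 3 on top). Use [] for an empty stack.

Answer: [-5, -3, -30, -103]

Derivation:
After 'push -5': [-5]
After 'neg': [5]
After 'neg': [-5]
After 'push 19': [-5, 19]
After 'push -3': [-5, 19, -3]
After 'push -3': [-5, 19, -3, -3]
After 'push 10': [-5, 19, -3, -3, 10]
After 'mul': [-5, 19, -3, -30]
After 'rot': [-5, -3, -30, 19]
After 'push -7': [-5, -3, -30, 19, -7]
After 'mul': [-5, -3, -30, -133]
After 'pick 1': [-5, -3, -30, -133, -30]
After 'sub': [-5, -3, -30, -103]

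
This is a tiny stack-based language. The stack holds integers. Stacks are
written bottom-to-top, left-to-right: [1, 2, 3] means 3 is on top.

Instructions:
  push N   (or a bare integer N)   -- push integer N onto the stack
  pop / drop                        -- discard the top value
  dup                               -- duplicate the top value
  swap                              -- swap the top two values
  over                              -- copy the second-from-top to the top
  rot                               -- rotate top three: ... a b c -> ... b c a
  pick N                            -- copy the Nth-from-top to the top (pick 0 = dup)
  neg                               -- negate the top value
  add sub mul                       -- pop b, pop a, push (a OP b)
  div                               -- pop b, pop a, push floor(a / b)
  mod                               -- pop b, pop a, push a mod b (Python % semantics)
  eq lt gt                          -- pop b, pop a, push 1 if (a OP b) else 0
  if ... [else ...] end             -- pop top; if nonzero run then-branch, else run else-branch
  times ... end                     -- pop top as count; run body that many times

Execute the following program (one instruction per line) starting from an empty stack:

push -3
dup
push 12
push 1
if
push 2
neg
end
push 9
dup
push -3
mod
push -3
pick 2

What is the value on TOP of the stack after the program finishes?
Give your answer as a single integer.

Answer: 9

Derivation:
After 'push -3': [-3]
After 'dup': [-3, -3]
After 'push 12': [-3, -3, 12]
After 'push 1': [-3, -3, 12, 1]
After 'if': [-3, -3, 12]
After 'push 2': [-3, -3, 12, 2]
After 'neg': [-3, -3, 12, -2]
After 'push 9': [-3, -3, 12, -2, 9]
After 'dup': [-3, -3, 12, -2, 9, 9]
After 'push -3': [-3, -3, 12, -2, 9, 9, -3]
After 'mod': [-3, -3, 12, -2, 9, 0]
After 'push -3': [-3, -3, 12, -2, 9, 0, -3]
After 'pick 2': [-3, -3, 12, -2, 9, 0, -3, 9]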